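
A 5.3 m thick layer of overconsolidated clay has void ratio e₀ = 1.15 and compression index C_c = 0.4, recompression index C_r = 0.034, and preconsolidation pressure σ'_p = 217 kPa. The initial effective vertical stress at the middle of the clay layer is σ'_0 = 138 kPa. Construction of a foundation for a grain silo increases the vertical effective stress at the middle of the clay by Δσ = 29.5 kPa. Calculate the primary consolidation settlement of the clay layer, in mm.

S_c ≈ 7.05 mm

Final effective stress: σ'_f = 138 + 29.5 = 167.5 kPa.
σ'_f = 167.5 ≤ σ'_p = 217 kPa, so the clay remains overconsolidated and only the recompression index applies:
S_c = C_r·H/(1+e₀)·log₁₀(σ'_f/σ'_0) = 0.034×5.3/2.15×log₁₀(167.5/138)
    = 0.083813 × 0.084136 = 0.007052 m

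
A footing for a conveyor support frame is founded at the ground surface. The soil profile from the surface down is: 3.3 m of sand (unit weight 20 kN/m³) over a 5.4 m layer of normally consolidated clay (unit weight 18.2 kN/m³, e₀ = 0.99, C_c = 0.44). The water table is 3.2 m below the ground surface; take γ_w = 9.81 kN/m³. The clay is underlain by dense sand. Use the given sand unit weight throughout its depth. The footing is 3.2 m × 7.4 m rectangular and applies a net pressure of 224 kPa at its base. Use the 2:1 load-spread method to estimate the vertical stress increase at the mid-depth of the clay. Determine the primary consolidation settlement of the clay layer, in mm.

Mid-depth of clay below the ground surface: z = 3.3 + 5.4/2 = 6 m.
Total vertical stress at mid-clay: σ_v = 20×3.3 + 18.2×2.7 = 115.14 kPa.
Pore pressure: u = 9.81×(6 − 3.2) = 27.468 kPa.
Initial effective stress: σ'_0 = σ_v − u = 115.14 − 27.468 = 87.672 kPa.
Stress increase at mid-clay by the 2:1 spreading method:
Δσ = qBL/((B+z)(L+z)) = 224×3.2×7.4/((3.2+6)(7.4+6)) = 43.027 kPa
Final effective stress: σ'_f = σ'_0 + Δσ = 87.672 + 43.027 = 130.7 kPa.
Normally consolidated clay, so the full stress increment lies on the virgin compression line:
S_c = C_c·H/(1+e₀)·log₁₀(σ'_f/σ'_0) = 0.44×5.4/(1+0.99)×log₁₀(130.7/87.672)
    = 1.194 × 0.17341 = 0.2071 m

S_c ≈ 207 mm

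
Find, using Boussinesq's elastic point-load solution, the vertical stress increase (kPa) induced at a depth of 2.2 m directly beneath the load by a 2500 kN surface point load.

Δσ_z ≈ 247 kPa

Boussinesq vertical stress below a point load on an elastic half-space:
Δσ_z = 3P/(2πz²) · [1 + (r/z)²]^(−5/2)
r/z = 0/2.2 = 0; [1+(r/z)²]^(−5/2) = 1.
Δσ_z = 3×2500/(2π×2.2²) × 1 = 246.62 × 1 = 246.6 kPa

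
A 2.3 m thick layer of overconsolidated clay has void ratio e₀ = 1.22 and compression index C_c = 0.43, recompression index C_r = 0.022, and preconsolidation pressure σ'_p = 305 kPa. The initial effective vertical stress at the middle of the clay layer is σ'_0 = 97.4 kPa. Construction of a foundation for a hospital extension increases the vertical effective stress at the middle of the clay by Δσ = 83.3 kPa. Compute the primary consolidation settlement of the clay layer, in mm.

S_c ≈ 6.12 mm

Final effective stress: σ'_f = 97.4 + 83.3 = 180.7 kPa.
σ'_f = 180.7 ≤ σ'_p = 305 kPa, so the clay remains overconsolidated and only the recompression index applies:
S_c = C_r·H/(1+e₀)·log₁₀(σ'_f/σ'_0) = 0.022×2.3/2.22×log₁₀(180.7/97.4)
    = 0.022792 × 0.2684 = 0.006117 m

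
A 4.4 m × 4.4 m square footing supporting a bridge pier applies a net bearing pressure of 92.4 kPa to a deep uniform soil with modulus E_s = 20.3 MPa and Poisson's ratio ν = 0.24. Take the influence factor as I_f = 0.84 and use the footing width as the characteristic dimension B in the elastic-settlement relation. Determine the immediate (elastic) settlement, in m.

Immediate (elastic) settlement: S_e = q·B·(1−ν²)/E_s · I_f.
E_s = 20.3 MPa = 20300 kPa.
S_e = 92.4 × 4.4 × (1 − 0.24²) / 20300 × 0.84
    = 92.4 × 4.4 × 0.9424 / 20300 × 0.84
    = 0.01585 m

S_e ≈ 0.0159 m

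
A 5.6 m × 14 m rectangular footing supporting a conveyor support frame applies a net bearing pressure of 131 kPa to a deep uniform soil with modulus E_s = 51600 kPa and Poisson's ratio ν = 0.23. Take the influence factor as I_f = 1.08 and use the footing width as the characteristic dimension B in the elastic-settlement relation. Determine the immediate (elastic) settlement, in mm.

Immediate (elastic) settlement: S_e = q·B·(1−ν²)/E_s · I_f.
S_e = 131 × 5.6 × (1 − 0.23²) / 51600 × 1.08
    = 131 × 5.6 × 0.9471 / 51600 × 1.08
    = 0.01454 m = 14.54 mm

S_e ≈ 14.5 mm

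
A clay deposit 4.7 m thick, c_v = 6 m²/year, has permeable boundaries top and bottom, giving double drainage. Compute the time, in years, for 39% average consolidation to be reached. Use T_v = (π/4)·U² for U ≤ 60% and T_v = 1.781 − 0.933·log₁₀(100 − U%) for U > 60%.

Drainage path length: H_d = H/2 = 2.35 m (double drainage).
U ≤ 60%: T_v = (π/4)·U² = (π/4)×0.39² = 0.11946.
t = T_v·H_d²/c_v = 0.11946×2.35²/6 = 0.11 years.

t ≈ 0.11 years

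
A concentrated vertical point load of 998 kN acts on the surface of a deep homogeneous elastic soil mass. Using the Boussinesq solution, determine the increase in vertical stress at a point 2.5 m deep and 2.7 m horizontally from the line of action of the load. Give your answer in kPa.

Δσ_z ≈ 11 kPa

Boussinesq vertical stress below a point load on an elastic half-space:
Δσ_z = 3P/(2πz²) · [1 + (r/z)²]^(−5/2)
r/z = 2.7/2.5 = 1.08; [1+(r/z)²]^(−5/2) = 0.14476.
Δσ_z = 3×998/(2π×2.5²) × 0.14476 = 76.242 × 0.14476 = 11.04 kPa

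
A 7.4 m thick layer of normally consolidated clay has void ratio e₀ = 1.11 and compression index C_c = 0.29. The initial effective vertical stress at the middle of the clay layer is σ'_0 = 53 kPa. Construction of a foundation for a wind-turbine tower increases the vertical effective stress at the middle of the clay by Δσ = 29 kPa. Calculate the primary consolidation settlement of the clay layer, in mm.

Final effective stress: σ'_f = σ'_0 + Δσ = 53 + 29 = 82 kPa.
Normally consolidated clay, so the full stress increment lies on the virgin compression line:
S_c = C_c·H/(1+e₀)·log₁₀(σ'_f/σ'_0) = 0.29×7.4/(1+1.11)×log₁₀(82/53)
    = 1.0171 × 0.18954 = 0.1928 m

S_c ≈ 193 mm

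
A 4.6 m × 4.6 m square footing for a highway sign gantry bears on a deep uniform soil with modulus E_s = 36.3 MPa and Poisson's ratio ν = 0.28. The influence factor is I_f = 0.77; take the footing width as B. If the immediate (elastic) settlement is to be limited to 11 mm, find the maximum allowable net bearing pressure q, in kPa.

q ≈ 122 kPa

E_s = 36.3 MPa = 36300 kPa.
S_e = q·B·(1−ν²)/E_s · I_f  ⇒  q = S_e·E_s / (B·(1−ν²)·I_f).
q = 0.011 × 36300 / (4.6 × 0.9216 × 0.77) = 122.3 kPa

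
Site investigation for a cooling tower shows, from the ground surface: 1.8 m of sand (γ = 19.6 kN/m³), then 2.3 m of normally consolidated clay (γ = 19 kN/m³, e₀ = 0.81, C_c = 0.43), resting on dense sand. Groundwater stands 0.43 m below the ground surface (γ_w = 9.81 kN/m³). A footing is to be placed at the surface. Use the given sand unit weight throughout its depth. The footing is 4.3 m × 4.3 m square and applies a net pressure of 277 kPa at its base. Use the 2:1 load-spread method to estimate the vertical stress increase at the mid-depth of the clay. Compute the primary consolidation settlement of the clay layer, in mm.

S_c ≈ 329 mm

Mid-depth of clay below the ground surface: z = 1.8 + 2.3/2 = 2.95 m.
Total vertical stress at mid-clay: σ_v = 19.6×1.8 + 19×1.15 = 57.13 kPa.
Pore pressure: u = 9.81×(2.95 − 0.43) = 24.721 kPa.
Initial effective stress: σ'_0 = σ_v − u = 57.13 − 24.721 = 32.409 kPa.
Stress increase at mid-clay by the 2:1 spreading method:
Δσ = qBL/((B+z)(L+z)) = 277×4.3×4.3/((4.3+2.95)(4.3+2.95)) = 97.441 kPa
Final effective stress: σ'_f = σ'_0 + Δσ = 32.409 + 97.441 = 129.85 kPa.
Normally consolidated clay, so the full stress increment lies on the virgin compression line:
S_c = C_c·H/(1+e₀)·log₁₀(σ'_f/σ'_0) = 0.43×2.3/(1+0.81)×log₁₀(129.85/32.409)
    = 0.54641 × 0.60278 = 0.3294 m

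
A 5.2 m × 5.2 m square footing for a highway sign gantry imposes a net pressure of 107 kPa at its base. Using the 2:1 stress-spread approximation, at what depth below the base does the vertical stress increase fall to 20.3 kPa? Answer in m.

2:1 spreading — at depth z the loaded area has grown by z in each plan dimension:
qB²/(B+z)² = Δσ_z ⇒ z = B(√(q/Δσ_z) − 1) = 5.2×(√(107/20.3) − 1) = 6.738 m

z ≈ 6.74 m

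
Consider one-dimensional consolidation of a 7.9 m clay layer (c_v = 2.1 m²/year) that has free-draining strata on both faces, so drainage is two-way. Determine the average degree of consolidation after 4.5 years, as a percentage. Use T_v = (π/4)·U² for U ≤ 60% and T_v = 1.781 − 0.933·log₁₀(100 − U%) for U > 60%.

Drainage path length: H_d = H/2 = 3.95 m (double drainage).
T_v = c_v·t/H_d² = 2.1×4.5/3.95² = 0.60567.
T_v = 0.60567 corresponds to the U > 60% branch:
U = 1 − 10^((1.781 − T_v)/0.933)/100 = 0.8181

U ≈ 81.8 %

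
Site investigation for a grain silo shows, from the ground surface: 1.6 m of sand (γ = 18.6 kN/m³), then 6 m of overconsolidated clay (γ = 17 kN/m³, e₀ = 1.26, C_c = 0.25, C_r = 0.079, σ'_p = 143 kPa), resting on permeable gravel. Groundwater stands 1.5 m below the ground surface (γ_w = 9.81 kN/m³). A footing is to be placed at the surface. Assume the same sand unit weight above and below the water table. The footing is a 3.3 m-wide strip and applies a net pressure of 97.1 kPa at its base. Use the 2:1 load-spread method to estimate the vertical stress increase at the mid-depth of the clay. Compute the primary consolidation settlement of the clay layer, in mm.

S_c ≈ 53.8 mm

Mid-depth of clay below the ground surface: z = 1.6 + 6/2 = 4.6 m.
Total vertical stress at mid-clay: σ_v = 18.6×1.6 + 17×3 = 80.76 kPa.
Pore pressure: u = 9.81×(4.6 − 1.5) = 30.411 kPa.
Initial effective stress: σ'_0 = σ_v − u = 80.76 − 30.411 = 50.349 kPa.
Stress increase at mid-clay by the 2:1 spreading method:
Δσ = qB/(B+z) = 97.1×3.3/(3.3+4.6) = 40.561 kPa
Final effective stress: σ'_f = 50.349 + 40.561 = 90.91 kPa.
σ'_f = 90.91 ≤ σ'_p = 143 kPa, so the clay remains overconsolidated and only the recompression index applies:
S_c = C_r·H/(1+e₀)·log₁₀(σ'_f/σ'_0) = 0.079×6/2.26×log₁₀(90.91/50.349)
    = 0.20974 × 0.25662 = 0.05382 m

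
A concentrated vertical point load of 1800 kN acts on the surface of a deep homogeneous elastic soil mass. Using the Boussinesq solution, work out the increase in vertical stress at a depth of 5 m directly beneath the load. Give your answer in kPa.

Δσ_z ≈ 34.4 kPa

Boussinesq vertical stress below a point load on an elastic half-space:
Δσ_z = 3P/(2πz²) · [1 + (r/z)²]^(−5/2)
r/z = 0/5 = 0; [1+(r/z)²]^(−5/2) = 1.
Δσ_z = 3×1800/(2π×5²) × 1 = 34.377 × 1 = 34.38 kPa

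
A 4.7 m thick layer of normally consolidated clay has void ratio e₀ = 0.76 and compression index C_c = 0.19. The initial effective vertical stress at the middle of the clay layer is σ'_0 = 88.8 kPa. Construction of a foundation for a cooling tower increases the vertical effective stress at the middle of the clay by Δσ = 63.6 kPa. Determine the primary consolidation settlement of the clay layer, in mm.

Final effective stress: σ'_f = σ'_0 + Δσ = 88.8 + 63.6 = 152.4 kPa.
Normally consolidated clay, so the full stress increment lies on the virgin compression line:
S_c = C_c·H/(1+e₀)·log₁₀(σ'_f/σ'_0) = 0.19×4.7/(1+0.76)×log₁₀(152.4/88.8)
    = 0.50739 × 0.23457 = 0.119 m

S_c ≈ 119 mm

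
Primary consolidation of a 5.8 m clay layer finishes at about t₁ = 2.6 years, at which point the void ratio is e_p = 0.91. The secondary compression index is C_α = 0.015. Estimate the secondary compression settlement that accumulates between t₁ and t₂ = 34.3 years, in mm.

Secondary compression: S_s = C_α·H/(1+e_p)·log₁₀(t₂/t₁)
S_s = 0.015×5.8/(1+0.91)×log₁₀(34.3/2.6)
    = 0.04555 × 1.12 = 0.05103 m

S_s ≈ 51 mm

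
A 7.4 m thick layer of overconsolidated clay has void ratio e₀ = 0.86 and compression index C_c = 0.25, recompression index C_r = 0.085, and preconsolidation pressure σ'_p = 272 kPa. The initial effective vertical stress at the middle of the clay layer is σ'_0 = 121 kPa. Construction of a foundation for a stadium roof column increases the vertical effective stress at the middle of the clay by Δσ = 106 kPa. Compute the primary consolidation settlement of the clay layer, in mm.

Final effective stress: σ'_f = 121 + 106 = 227 kPa.
σ'_f = 227 ≤ σ'_p = 272 kPa, so the clay remains overconsolidated and only the recompression index applies:
S_c = C_r·H/(1+e₀)·log₁₀(σ'_f/σ'_0) = 0.085×7.4/1.86×log₁₀(227/121)
    = 0.33817 × 0.27324 = 0.0924 m

S_c ≈ 92.4 mm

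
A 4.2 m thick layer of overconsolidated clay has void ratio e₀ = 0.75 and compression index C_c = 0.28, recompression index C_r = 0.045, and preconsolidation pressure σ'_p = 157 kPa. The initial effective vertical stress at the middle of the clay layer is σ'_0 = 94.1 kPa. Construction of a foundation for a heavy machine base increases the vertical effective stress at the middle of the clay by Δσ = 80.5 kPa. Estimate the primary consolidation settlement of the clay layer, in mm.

S_c ≈ 55 mm

Final effective stress: σ'_f = 94.1 + 80.5 = 174.6 kPa.
σ'_f = 174.6 > σ'_p = 157 kPa, so the stress path crosses the preconsolidation pressure — recompression up to σ'_p, then virgin compression beyond:
S_c = H/(1+e₀)·[C_r·log₁₀(σ'_p/σ'_0) + C_c·log₁₀(σ'_f/σ'_p)]
    = 4.2/1.75 × [0.045×log₁₀(157/94.1) + 0.28×log₁₀(174.6/157)]
    = 2.4 × [0.010004 + 0.01292] = 0.05502 m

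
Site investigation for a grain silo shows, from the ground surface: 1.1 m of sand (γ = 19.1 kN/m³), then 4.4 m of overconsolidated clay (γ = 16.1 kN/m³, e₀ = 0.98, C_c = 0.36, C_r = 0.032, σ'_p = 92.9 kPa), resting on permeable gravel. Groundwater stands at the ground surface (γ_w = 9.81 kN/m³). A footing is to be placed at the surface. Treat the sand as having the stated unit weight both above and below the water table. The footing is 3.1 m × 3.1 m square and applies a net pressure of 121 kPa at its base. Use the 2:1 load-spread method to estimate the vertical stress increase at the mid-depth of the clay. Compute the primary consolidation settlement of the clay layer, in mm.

S_c ≈ 24.1 mm

Mid-depth of clay below the ground surface: z = 1.1 + 4.4/2 = 3.3 m.
Total vertical stress at mid-clay: σ_v = 19.1×1.1 + 16.1×2.2 = 56.43 kPa.
Pore pressure: u = 9.81×(3.3 − 0) = 32.373 kPa.
Initial effective stress: σ'_0 = σ_v − u = 56.43 − 32.373 = 24.057 kPa.
Stress increase at mid-clay by the 2:1 spreading method:
Δσ = qBL/((B+z)(L+z)) = 121×3.1×3.1/((3.1+3.3)(3.1+3.3)) = 28.389 kPa
Final effective stress: σ'_f = 24.057 + 28.389 = 52.446 kPa.
σ'_f = 52.446 ≤ σ'_p = 92.9 kPa, so the clay remains overconsolidated and only the recompression index applies:
S_c = C_r·H/(1+e₀)·log₁₀(σ'_f/σ'_0) = 0.032×4.4/1.98×log₁₀(52.446/24.057)
    = 0.07111 × 0.33847 = 0.02407 m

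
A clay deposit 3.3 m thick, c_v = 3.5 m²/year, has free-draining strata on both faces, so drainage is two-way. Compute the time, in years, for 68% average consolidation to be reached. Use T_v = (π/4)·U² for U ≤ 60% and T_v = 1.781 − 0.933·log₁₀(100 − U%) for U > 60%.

Drainage path length: H_d = H/2 = 1.65 m (double drainage).
U > 60%: T_v = 1.781 − 0.933·log₁₀(100 − 68) = 0.3767.
t = T_v·H_d²/c_v = 0.3767×1.65²/3.5 = 0.293 years.

t ≈ 0.293 years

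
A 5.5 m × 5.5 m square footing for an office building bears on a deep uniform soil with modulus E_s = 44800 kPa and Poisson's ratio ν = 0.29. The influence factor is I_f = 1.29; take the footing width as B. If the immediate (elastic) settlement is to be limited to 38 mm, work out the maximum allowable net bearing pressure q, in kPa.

S_e = q·B·(1−ν²)/E_s · I_f  ⇒  q = S_e·E_s / (B·(1−ν²)·I_f).
q = 0.038 × 44800 / (5.5 × 0.9159 × 1.29) = 262 kPa

q ≈ 262 kPa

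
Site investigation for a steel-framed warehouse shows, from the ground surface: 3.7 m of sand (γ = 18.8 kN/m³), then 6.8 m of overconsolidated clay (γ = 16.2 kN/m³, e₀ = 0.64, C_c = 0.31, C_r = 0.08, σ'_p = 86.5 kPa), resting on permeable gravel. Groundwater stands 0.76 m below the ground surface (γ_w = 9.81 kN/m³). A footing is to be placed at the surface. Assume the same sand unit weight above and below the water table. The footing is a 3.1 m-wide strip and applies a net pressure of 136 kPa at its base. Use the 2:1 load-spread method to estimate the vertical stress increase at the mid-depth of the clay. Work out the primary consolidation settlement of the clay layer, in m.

Mid-depth of clay below the ground surface: z = 3.7 + 6.8/2 = 7.1 m.
Total vertical stress at mid-clay: σ_v = 18.8×3.7 + 16.2×3.4 = 124.64 kPa.
Pore pressure: u = 9.81×(7.1 − 0.76) = 62.195 kPa.
Initial effective stress: σ'_0 = σ_v − u = 124.64 − 62.195 = 62.445 kPa.
Stress increase at mid-clay by the 2:1 spreading method:
Δσ = qB/(B+z) = 136×3.1/(3.1+7.1) = 41.333 kPa
Final effective stress: σ'_f = 62.445 + 41.333 = 103.78 kPa.
σ'_f = 103.78 > σ'_p = 86.5 kPa, so the stress path crosses the preconsolidation pressure — recompression up to σ'_p, then virgin compression beyond:
S_c = H/(1+e₀)·[C_r·log₁₀(σ'_p/σ'_0) + C_c·log₁₀(σ'_f/σ'_p)]
    = 6.8/1.64 × [0.08×log₁₀(86.5/62.445) + 0.31×log₁₀(103.78/86.5)]
    = 4.1463 × [0.011321 + 0.02452] = 0.1486 m

S_c ≈ 0.149 m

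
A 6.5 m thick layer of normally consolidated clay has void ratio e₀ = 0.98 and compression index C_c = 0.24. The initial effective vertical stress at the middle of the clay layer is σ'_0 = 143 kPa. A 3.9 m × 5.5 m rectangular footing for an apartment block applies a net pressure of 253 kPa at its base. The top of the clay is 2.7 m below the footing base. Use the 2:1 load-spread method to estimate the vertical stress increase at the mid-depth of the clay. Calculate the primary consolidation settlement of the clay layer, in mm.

Mid-depth of clay below the footing base: z = 2.7 + 6.5/2 = 5.95 m.
Stress increase at mid-clay by the 2:1 spreading method:
Δσ = qBL/((B+z)(L+z)) = 253×3.9×5.5/((3.9+5.95)(5.5+5.95)) = 48.118 kPa
Final effective stress: σ'_f = σ'_0 + Δσ = 143 + 48.118 = 191.12 kPa.
Normally consolidated clay, so the full stress increment lies on the virgin compression line:
S_c = C_c·H/(1+e₀)·log₁₀(σ'_f/σ'_0) = 0.24×6.5/(1+0.98)×log₁₀(191.12/143)
    = 0.78788 × 0.12597 = 0.09925 m

S_c ≈ 99.2 mm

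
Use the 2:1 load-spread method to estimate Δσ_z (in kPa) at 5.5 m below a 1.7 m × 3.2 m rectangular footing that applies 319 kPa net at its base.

Δσ_z ≈ 27.7 kPa

By the 2:1 method the load spreads at 1 horizontal : 2 vertical, so at depth z the loaded area has grown by z in each plan dimension:
Δσ = qBL/((B+z)(L+z)) = 319×1.7×3.2/((1.7+5.5)(3.2+5.5)) = 27.704 kPa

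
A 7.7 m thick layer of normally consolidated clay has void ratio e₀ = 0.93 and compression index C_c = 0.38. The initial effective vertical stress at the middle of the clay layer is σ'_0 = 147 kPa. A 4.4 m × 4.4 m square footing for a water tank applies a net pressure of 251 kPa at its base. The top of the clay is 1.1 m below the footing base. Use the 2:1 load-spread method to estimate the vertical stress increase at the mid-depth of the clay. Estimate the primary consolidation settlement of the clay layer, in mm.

S_c ≈ 211 mm

Mid-depth of clay below the footing base: z = 1.1 + 7.7/2 = 4.95 m.
Stress increase at mid-clay by the 2:1 spreading method:
Δσ = qBL/((B+z)(L+z)) = 251×4.4×4.4/((4.4+4.95)(4.4+4.95)) = 55.585 kPa
Final effective stress: σ'_f = σ'_0 + Δσ = 147 + 55.585 = 202.59 kPa.
Normally consolidated clay, so the full stress increment lies on the virgin compression line:
S_c = C_c·H/(1+e₀)·log₁₀(σ'_f/σ'_0) = 0.38×7.7/(1+0.93)×log₁₀(202.59/147)
    = 1.5161 × 0.1393 = 0.2112 m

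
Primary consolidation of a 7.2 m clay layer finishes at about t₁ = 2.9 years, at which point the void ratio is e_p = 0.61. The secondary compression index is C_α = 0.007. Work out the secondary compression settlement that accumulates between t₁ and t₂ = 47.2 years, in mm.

Secondary compression: S_s = C_α·H/(1+e_p)·log₁₀(t₂/t₁)
S_s = 0.007×7.2/(1+0.61)×log₁₀(47.2/2.9)
    = 0.0313 × 1.212 = 0.03793 m

S_s ≈ 37.9 mm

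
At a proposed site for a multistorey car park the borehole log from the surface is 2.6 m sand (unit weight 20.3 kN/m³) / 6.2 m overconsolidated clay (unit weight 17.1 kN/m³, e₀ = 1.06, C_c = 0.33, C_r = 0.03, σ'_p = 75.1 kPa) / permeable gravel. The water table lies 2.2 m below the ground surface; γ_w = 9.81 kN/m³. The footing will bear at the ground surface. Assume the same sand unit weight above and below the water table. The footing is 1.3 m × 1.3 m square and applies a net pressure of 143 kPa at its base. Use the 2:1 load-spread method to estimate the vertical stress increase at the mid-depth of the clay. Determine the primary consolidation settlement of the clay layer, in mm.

S_c ≈ 9.28 mm

Mid-depth of clay below the ground surface: z = 2.6 + 6.2/2 = 5.7 m.
Total vertical stress at mid-clay: σ_v = 20.3×2.6 + 17.1×3.1 = 105.79 kPa.
Pore pressure: u = 9.81×(5.7 − 2.2) = 34.335 kPa.
Initial effective stress: σ'_0 = σ_v − u = 105.79 − 34.335 = 71.455 kPa.
Stress increase at mid-clay by the 2:1 spreading method:
Δσ = qBL/((B+z)(L+z)) = 143×1.3×1.3/((1.3+5.7)(1.3+5.7)) = 4.932 kPa
Final effective stress: σ'_f = 71.455 + 4.932 = 76.387 kPa.
σ'_f = 76.387 > σ'_p = 75.1 kPa, so the stress path crosses the preconsolidation pressure — recompression up to σ'_p, then virgin compression beyond:
S_c = H/(1+e₀)·[C_r·log₁₀(σ'_p/σ'_0) + C_c·log₁₀(σ'_f/σ'_p)]
    = 6.2/2.06 × [0.03×log₁₀(75.1/71.455) + 0.33×log₁₀(76.387/75.1)]
    = 3.0097 × [0.00064822 + 0.0024352] = 0.00928 m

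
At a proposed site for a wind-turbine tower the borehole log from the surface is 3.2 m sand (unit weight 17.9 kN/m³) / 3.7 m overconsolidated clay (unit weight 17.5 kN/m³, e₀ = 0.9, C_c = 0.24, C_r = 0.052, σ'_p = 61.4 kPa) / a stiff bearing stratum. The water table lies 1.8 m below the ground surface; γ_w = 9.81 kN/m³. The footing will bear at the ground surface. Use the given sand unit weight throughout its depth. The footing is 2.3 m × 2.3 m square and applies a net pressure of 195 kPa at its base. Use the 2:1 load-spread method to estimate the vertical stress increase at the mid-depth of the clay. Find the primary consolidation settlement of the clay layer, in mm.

Mid-depth of clay below the ground surface: z = 3.2 + 3.7/2 = 5.05 m.
Total vertical stress at mid-clay: σ_v = 17.9×3.2 + 17.5×1.85 = 89.655 kPa.
Pore pressure: u = 9.81×(5.05 − 1.8) = 31.883 kPa.
Initial effective stress: σ'_0 = σ_v − u = 89.655 − 31.883 = 57.772 kPa.
Stress increase at mid-clay by the 2:1 spreading method:
Δσ = qBL/((B+z)(L+z)) = 195×2.3×2.3/((2.3+5.05)(2.3+5.05)) = 19.095 kPa
Final effective stress: σ'_f = 57.772 + 19.095 = 76.867 kPa.
σ'_f = 76.867 > σ'_p = 61.4 kPa, so the stress path crosses the preconsolidation pressure — recompression up to σ'_p, then virgin compression beyond:
S_c = H/(1+e₀)·[C_r·log₁₀(σ'_p/σ'_0) + C_c·log₁₀(σ'_f/σ'_p)]
    = 3.7/1.9 × [0.052×log₁₀(61.4/57.772) + 0.24×log₁₀(76.867/61.4)]
    = 1.9474 × [0.0013755 + 0.023417] = 0.04828 m

S_c ≈ 48.3 mm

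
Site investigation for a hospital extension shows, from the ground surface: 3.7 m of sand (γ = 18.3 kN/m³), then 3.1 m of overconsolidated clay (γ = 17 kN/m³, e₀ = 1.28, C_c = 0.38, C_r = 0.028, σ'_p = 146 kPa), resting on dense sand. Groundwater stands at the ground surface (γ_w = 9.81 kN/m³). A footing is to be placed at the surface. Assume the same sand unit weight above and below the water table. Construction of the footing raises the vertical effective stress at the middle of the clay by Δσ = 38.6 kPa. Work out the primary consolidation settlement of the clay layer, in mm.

S_c ≈ 10.7 mm

Mid-depth of clay below the ground surface: z = 3.7 + 3.1/2 = 5.25 m.
Total vertical stress at mid-clay: σ_v = 18.3×3.7 + 17×1.55 = 94.06 kPa.
Pore pressure: u = 9.81×(5.25 − 0) = 51.503 kPa.
Initial effective stress: σ'_0 = σ_v − u = 94.06 − 51.503 = 42.557 kPa.
Final effective stress: σ'_f = 42.557 + 38.6 = 81.157 kPa.
σ'_f = 81.157 ≤ σ'_p = 146 kPa, so the clay remains overconsolidated and only the recompression index applies:
S_c = C_r·H/(1+e₀)·log₁₀(σ'_f/σ'_0) = 0.028×3.1/2.28×log₁₀(81.157/42.557)
    = 0.038069 × 0.28035 = 0.01067 m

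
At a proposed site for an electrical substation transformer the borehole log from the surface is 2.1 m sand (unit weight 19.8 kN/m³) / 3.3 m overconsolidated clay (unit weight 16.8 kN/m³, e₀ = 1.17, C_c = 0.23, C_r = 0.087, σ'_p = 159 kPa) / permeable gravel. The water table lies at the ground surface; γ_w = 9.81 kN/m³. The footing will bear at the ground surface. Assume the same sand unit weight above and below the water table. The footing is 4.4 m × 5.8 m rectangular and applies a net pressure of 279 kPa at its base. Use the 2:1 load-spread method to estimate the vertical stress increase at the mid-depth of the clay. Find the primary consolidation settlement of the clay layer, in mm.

S_c ≈ 76.9 mm

Mid-depth of clay below the ground surface: z = 2.1 + 3.3/2 = 3.75 m.
Total vertical stress at mid-clay: σ_v = 19.8×2.1 + 16.8×1.65 = 69.3 kPa.
Pore pressure: u = 9.81×(3.75 − 0) = 36.788 kPa.
Initial effective stress: σ'_0 = σ_v − u = 69.3 − 36.788 = 32.512 kPa.
Stress increase at mid-clay by the 2:1 spreading method:
Δσ = qBL/((B+z)(L+z)) = 279×4.4×5.8/((4.4+3.75)(5.8+3.75)) = 91.48 kPa
Final effective stress: σ'_f = 32.512 + 91.48 = 123.99 kPa.
σ'_f = 123.99 ≤ σ'_p = 159 kPa, so the clay remains overconsolidated and only the recompression index applies:
S_c = C_r·H/(1+e₀)·log₁₀(σ'_f/σ'_0) = 0.087×3.3/2.17×log₁₀(123.99/32.512)
    = 0.1323 × 0.58134 = 0.07691 m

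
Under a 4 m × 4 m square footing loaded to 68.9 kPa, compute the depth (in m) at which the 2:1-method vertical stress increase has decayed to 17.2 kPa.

z ≈ 4.01 m

2:1 spreading — at depth z the loaded area has grown by z in each plan dimension:
qB²/(B+z)² = Δσ_z ⇒ z = B(√(q/Δσ_z) − 1) = 4×(√(68.9/17.2) − 1) = 4.006 m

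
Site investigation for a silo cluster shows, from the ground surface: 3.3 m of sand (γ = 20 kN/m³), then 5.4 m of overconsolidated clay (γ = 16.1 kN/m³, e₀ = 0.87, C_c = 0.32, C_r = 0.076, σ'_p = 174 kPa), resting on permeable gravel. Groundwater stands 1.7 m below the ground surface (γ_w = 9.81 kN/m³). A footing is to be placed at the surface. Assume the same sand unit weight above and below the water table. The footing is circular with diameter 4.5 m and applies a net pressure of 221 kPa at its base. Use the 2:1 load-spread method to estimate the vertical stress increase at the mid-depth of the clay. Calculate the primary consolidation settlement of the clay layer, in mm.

S_c ≈ 45 mm

Mid-depth of clay below the ground surface: z = 3.3 + 5.4/2 = 6 m.
Total vertical stress at mid-clay: σ_v = 20×3.3 + 16.1×2.7 = 109.47 kPa.
Pore pressure: u = 9.81×(6 − 1.7) = 42.183 kPa.
Initial effective stress: σ'_0 = σ_v − u = 109.47 − 42.183 = 67.287 kPa.
Stress increase at mid-clay by the 2:1 spreading method:
Δσ ≈ qD²/(D+z)² = 221×4.5²/(4.5+6)² = 40.592 kPa
Final effective stress: σ'_f = 67.287 + 40.592 = 107.88 kPa.
σ'_f = 107.88 ≤ σ'_p = 174 kPa, so the clay remains overconsolidated and only the recompression index applies:
S_c = C_r·H/(1+e₀)·log₁₀(σ'_f/σ'_0) = 0.076×5.4/1.87×log₁₀(107.88/67.287)
    = 0.21947 × 0.20501 = 0.04499 m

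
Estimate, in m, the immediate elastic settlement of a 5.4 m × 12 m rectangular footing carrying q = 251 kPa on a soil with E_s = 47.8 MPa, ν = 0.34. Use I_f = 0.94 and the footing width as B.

Immediate (elastic) settlement: S_e = q·B·(1−ν²)/E_s · I_f.
E_s = 47.8 MPa = 47800 kPa.
S_e = 251 × 5.4 × (1 − 0.34²) / 47800 × 0.94
    = 251 × 5.4 × 0.8844 / 47800 × 0.94
    = 0.02357 m

S_e ≈ 0.0236 m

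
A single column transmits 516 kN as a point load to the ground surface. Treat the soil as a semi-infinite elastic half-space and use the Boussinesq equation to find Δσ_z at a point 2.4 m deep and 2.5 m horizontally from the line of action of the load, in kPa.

Boussinesq vertical stress below a point load on an elastic half-space:
Δσ_z = 3P/(2πz²) · [1 + (r/z)²]^(−5/2)
r/z = 2.5/2.4 = 1.0417; [1+(r/z)²]^(−5/2) = 0.15929.
Δσ_z = 3×516/(2π×2.4²) × 0.15929 = 42.773 × 0.15929 = 6.813 kPa

Δσ_z ≈ 6.81 kPa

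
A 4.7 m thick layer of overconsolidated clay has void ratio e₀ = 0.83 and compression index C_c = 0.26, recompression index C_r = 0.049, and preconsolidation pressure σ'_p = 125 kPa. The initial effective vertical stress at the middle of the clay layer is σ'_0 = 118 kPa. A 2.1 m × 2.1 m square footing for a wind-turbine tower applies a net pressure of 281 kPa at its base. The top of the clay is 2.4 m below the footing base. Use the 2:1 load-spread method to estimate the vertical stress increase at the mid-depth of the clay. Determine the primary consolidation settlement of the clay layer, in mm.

Mid-depth of clay below the footing base: z = 2.4 + 4.7/2 = 4.75 m.
Stress increase at mid-clay by the 2:1 spreading method:
Δσ = qBL/((B+z)(L+z)) = 281×2.1×2.1/((2.1+4.75)(2.1+4.75)) = 26.41 kPa
Final effective stress: σ'_f = 118 + 26.41 = 144.41 kPa.
σ'_f = 144.41 > σ'_p = 125 kPa, so the stress path crosses the preconsolidation pressure — recompression up to σ'_p, then virgin compression beyond:
S_c = H/(1+e₀)·[C_r·log₁₀(σ'_p/σ'_0) + C_c·log₁₀(σ'_f/σ'_p)]
    = 4.7/1.83 × [0.049×log₁₀(125/118) + 0.26×log₁₀(144.41/125)]
    = 2.5683 × [0.0012264 + 0.016299] = 0.04501 m

S_c ≈ 45 mm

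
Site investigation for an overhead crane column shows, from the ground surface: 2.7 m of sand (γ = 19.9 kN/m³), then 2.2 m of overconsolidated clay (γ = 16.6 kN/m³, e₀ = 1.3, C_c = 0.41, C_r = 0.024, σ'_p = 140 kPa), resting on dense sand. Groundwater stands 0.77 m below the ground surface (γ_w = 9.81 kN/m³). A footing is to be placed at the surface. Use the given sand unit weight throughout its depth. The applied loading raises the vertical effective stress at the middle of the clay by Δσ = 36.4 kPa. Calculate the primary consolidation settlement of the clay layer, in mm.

S_c ≈ 6.19 mm

Mid-depth of clay below the ground surface: z = 2.7 + 2.2/2 = 3.8 m.
Total vertical stress at mid-clay: σ_v = 19.9×2.7 + 16.6×1.1 = 71.99 kPa.
Pore pressure: u = 9.81×(3.8 − 0.77) = 29.724 kPa.
Initial effective stress: σ'_0 = σ_v − u = 71.99 − 29.724 = 42.266 kPa.
Final effective stress: σ'_f = 42.266 + 36.4 = 78.666 kPa.
σ'_f = 78.666 ≤ σ'_p = 140 kPa, so the clay remains overconsolidated and only the recompression index applies:
S_c = C_r·H/(1+e₀)·log₁₀(σ'_f/σ'_0) = 0.024×2.2/2.3×log₁₀(78.666/42.266)
    = 0.022956 × 0.2698 = 0.006194 m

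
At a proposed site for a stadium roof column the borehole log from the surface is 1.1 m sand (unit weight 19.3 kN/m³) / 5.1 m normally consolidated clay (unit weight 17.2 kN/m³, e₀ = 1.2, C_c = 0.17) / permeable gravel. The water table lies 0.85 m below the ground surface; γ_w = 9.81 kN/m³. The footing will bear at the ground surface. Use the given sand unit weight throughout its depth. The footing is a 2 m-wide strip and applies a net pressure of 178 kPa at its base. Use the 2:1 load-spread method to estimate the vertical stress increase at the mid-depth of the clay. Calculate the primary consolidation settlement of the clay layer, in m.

S_c ≈ 0.168 m

Mid-depth of clay below the ground surface: z = 1.1 + 5.1/2 = 3.65 m.
Total vertical stress at mid-clay: σ_v = 19.3×1.1 + 17.2×2.55 = 65.09 kPa.
Pore pressure: u = 9.81×(3.65 − 0.85) = 27.468 kPa.
Initial effective stress: σ'_0 = σ_v − u = 65.09 − 27.468 = 37.622 kPa.
Stress increase at mid-clay by the 2:1 spreading method:
Δσ = qB/(B+z) = 178×2/(2+3.65) = 63.009 kPa
Final effective stress: σ'_f = σ'_0 + Δσ = 37.622 + 63.009 = 100.63 kPa.
Normally consolidated clay, so the full stress increment lies on the virgin compression line:
S_c = C_c·H/(1+e₀)·log₁₀(σ'_f/σ'_0) = 0.17×5.1/(1+1.2)×log₁₀(100.63/37.622)
    = 0.39409 × 0.42729 = 0.1684 m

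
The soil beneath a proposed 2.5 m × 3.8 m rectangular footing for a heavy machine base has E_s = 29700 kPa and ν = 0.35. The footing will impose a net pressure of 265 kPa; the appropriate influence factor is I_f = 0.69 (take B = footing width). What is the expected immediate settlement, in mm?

Immediate (elastic) settlement: S_e = q·B·(1−ν²)/E_s · I_f.
S_e = 265 × 2.5 × (1 − 0.35²) / 29700 × 0.69
    = 265 × 2.5 × 0.8775 / 29700 × 0.69
    = 0.01351 m = 13.51 mm

S_e ≈ 13.5 mm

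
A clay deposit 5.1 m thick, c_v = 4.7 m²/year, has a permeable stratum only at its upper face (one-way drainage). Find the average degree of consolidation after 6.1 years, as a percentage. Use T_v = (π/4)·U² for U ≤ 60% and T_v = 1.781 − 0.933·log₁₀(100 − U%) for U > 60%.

Drainage path length: H_d = H = 5.1 m (single drainage).
T_v = c_v·t/H_d² = 4.7×6.1/5.1² = 1.1023.
T_v = 1.1023 corresponds to the U > 60% branch:
U = 1 − 10^((1.781 − T_v)/0.933)/100 = 0.9466

U ≈ 94.7 %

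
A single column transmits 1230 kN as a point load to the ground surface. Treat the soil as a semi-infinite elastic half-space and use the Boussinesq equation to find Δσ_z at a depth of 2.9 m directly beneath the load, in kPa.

Boussinesq vertical stress below a point load on an elastic half-space:
Δσ_z = 3P/(2πz²) · [1 + (r/z)²]^(−5/2)
r/z = 0/2.9 = 0; [1+(r/z)²]^(−5/2) = 1.
Δσ_z = 3×1230/(2π×2.9²) × 1 = 69.831 × 1 = 69.83 kPa

Δσ_z ≈ 69.8 kPa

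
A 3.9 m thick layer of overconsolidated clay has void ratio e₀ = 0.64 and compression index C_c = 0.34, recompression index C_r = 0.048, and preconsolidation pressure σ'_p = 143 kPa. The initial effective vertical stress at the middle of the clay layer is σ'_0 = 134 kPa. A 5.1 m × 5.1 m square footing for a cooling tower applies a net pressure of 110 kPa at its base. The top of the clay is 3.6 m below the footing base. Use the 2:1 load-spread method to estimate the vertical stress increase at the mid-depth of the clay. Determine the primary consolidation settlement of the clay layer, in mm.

S_c ≈ 40.9 mm

Mid-depth of clay below the footing base: z = 3.6 + 3.9/2 = 5.55 m.
Stress increase at mid-clay by the 2:1 spreading method:
Δσ = qBL/((B+z)(L+z)) = 110×5.1×5.1/((5.1+5.55)(5.1+5.55)) = 25.225 kPa
Final effective stress: σ'_f = 134 + 25.225 = 159.22 kPa.
σ'_f = 159.22 > σ'_p = 143 kPa, so the stress path crosses the preconsolidation pressure — recompression up to σ'_p, then virgin compression beyond:
S_c = H/(1+e₀)·[C_r·log₁₀(σ'_p/σ'_0) + C_c·log₁₀(σ'_f/σ'_p)]
    = 3.9/1.64 × [0.048×log₁₀(143/134) + 0.34×log₁₀(159.22/143)]
    = 2.378 × [0.0013551 + 0.015865] = 0.04095 m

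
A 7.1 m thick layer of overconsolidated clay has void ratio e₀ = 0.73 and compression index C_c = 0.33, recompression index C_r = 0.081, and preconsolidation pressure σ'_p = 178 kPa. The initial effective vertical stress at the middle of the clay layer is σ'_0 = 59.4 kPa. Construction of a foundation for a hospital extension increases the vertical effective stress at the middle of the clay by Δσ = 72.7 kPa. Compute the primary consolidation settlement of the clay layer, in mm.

S_c ≈ 115 mm

Final effective stress: σ'_f = 59.4 + 72.7 = 132.1 kPa.
σ'_f = 132.1 ≤ σ'_p = 178 kPa, so the clay remains overconsolidated and only the recompression index applies:
S_c = C_r·H/(1+e₀)·log₁₀(σ'_f/σ'_0) = 0.081×7.1/1.73×log₁₀(132.1/59.4)
    = 0.33242 × 0.34712 = 0.1154 m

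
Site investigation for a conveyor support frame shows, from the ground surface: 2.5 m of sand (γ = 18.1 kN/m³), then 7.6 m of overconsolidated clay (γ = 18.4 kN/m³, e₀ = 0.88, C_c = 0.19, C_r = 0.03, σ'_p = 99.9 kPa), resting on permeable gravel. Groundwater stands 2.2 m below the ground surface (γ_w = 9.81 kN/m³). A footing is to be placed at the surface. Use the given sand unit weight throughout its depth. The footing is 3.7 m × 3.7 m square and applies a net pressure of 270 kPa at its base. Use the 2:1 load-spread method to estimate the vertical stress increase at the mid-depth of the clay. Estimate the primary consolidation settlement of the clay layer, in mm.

S_c ≈ 53 mm

Mid-depth of clay below the ground surface: z = 2.5 + 7.6/2 = 6.3 m.
Total vertical stress at mid-clay: σ_v = 18.1×2.5 + 18.4×3.8 = 115.17 kPa.
Pore pressure: u = 9.81×(6.3 − 2.2) = 40.221 kPa.
Initial effective stress: σ'_0 = σ_v − u = 115.17 − 40.221 = 74.949 kPa.
Stress increase at mid-clay by the 2:1 spreading method:
Δσ = qBL/((B+z)(L+z)) = 270×3.7×3.7/((3.7+6.3)(3.7+6.3)) = 36.963 kPa
Final effective stress: σ'_f = 74.949 + 36.963 = 111.91 kPa.
σ'_f = 111.91 > σ'_p = 99.9 kPa, so the stress path crosses the preconsolidation pressure — recompression up to σ'_p, then virgin compression beyond:
S_c = H/(1+e₀)·[C_r·log₁₀(σ'_p/σ'_0) + C_c·log₁₀(σ'_f/σ'_p)]
    = 7.6/1.88 × [0.03×log₁₀(99.9/74.949) + 0.19×log₁₀(111.91/99.9)]
    = 4.0426 × [0.003744 + 0.0093676] = 0.053 m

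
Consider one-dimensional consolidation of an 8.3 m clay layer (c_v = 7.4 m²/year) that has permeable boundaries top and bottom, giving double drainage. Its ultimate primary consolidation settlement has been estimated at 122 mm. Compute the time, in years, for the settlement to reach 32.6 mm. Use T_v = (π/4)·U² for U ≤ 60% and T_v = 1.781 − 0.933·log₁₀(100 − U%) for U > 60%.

t ≈ 0.131 years

Drainage path length: H_d = H/2 = 4.15 m (double drainage).
U = S(t)/S_ult = 32.6/122 = 0.2672.
U ≤ 60%: T_v = (π/4)·U² = (π/4)×0.26721² = 0.05608.
t = T_v·H_d²/c_v = 0.05608×4.15²/7.4 = 0.1305 years.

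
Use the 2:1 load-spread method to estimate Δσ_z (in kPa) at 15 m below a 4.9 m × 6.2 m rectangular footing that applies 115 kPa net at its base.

By the 2:1 method the load spreads at 1 horizontal : 2 vertical, so at depth z the loaded area has grown by z in each plan dimension:
Δσ = qBL/((B+z)(L+z)) = 115×4.9×6.2/((4.9+15)(6.2+15)) = 8.2813 kPa

Δσ_z ≈ 8.28 kPa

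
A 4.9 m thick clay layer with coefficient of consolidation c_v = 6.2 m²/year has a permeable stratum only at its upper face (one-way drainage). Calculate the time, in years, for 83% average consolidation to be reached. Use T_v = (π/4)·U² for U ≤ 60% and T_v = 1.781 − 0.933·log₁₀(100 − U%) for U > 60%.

t ≈ 2.45 years

Drainage path length: H_d = H = 4.9 m (single drainage).
U > 60%: T_v = 1.781 − 0.933·log₁₀(100 − 83) = 0.63299.
t = T_v·H_d²/c_v = 0.63299×4.9²/6.2 = 2.451 years.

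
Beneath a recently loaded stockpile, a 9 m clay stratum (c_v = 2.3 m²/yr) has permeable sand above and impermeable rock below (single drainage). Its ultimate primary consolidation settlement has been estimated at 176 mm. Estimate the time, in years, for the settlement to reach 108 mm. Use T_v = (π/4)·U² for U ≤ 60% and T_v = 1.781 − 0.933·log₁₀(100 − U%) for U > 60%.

Drainage path length: H_d = H = 9 m (single drainage).
U = S(t)/S_ult = 108/176 = 0.6136.
U > 60%: T_v = 1.781 − 0.933·log₁₀(100 − 61.364) = 0.30033.
t = T_v·H_d²/c_v = 0.30033×9²/2.3 = 10.58 years.

t ≈ 10.6 years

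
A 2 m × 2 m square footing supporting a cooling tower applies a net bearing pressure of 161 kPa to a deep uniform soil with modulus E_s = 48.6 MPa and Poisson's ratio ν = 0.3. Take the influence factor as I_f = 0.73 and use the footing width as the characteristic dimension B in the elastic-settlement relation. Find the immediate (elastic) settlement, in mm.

Immediate (elastic) settlement: S_e = q·B·(1−ν²)/E_s · I_f.
E_s = 48.6 MPa = 48600 kPa.
S_e = 161 × 2 × (1 − 0.3²) / 48600 × 0.73
    = 161 × 2 × 0.91 / 48600 × 0.73
    = 0.004401 m = 4.401 mm

S_e ≈ 4.4 mm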